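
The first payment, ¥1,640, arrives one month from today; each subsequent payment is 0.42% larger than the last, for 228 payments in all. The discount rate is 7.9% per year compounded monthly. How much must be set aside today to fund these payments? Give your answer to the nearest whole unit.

¥287,311

Periodic rate r = 0.079/12 per month; n is counted in months.
Growing ordinary annuity: PV = PMT₁ × [1 − ((1+g)/(1+r))^n] / (r − g) = 1,640 × [1 − ((1+0.0042)/(1+r))^228] / (r − 0.0042) = ¥287,311.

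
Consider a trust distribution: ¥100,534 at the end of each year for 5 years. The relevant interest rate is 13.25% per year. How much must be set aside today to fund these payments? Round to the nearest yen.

This is an ordinary annuity: 5 payments of ¥100,534 at the end of each year.
Periodic rate r = 0.1325 per year.
PV = PMT × [(1 − (1+r)^−n)/r] = 100,534 × [1 − (1+r)^−5] / r = ¥351,455

¥351,455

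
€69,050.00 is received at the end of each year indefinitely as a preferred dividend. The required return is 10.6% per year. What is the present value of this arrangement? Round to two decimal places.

Periodic rate r = 0.106 per year.
Level perpetuity: PV = PMT / r = 69,050 / (0.106) = €651,415.09.

€651,415.09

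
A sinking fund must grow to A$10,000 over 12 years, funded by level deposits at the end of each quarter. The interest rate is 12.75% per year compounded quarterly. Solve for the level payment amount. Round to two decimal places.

A$90.83

Level ordinary annuity; solve FV = PMT × [((1+r)^n − 1)/r] for PMT.
Periodic rate r = 0.1275/4 per quarter; n is counted in quarters.
With n = 48: PMT = 10,000 / ([((1+r)^n − 1)/r]) = A$90.83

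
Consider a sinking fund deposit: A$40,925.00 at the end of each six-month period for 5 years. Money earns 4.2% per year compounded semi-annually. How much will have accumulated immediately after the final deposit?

A$450,171.51

This is an ordinary annuity: 10 deposits of A$40,925.00 at the end of each six-month period.
Periodic rate r = 0.042/2 per half-year; n is counted in half-years.
FV = PMT × [((1+r)^n − 1)/r] = 40,925 × [(1+r)^10 − 1] / r = A$450,171.51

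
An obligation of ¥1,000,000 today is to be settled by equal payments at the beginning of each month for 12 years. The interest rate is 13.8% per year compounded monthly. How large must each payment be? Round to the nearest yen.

¥14,083

Level annuity due; solve PV = PMT × [(1 − (1+r)^−n)/r] × (1+r) for PMT.
Periodic rate r = 0.138/12 per month; n is counted in months.
With n = 144: PMT = 1,000,000 / ([(1 − (1+r)^−n)/r] × (1+r)) = ¥14,083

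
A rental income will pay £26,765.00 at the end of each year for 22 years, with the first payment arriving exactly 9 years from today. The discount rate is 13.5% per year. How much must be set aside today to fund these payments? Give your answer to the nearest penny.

Ordinary annuity of 22 payments, first payment at period 9.
Periodic rate r = 0.135 per year.
The ordinary-annuity PV formula values the stream one period before the first payment (period 8); discount that back 8 periods:
PV₀ = 26,765 × [1 − (1+r)^−22] / r × (1+r)^−8 = £67,549.33

£67,549.33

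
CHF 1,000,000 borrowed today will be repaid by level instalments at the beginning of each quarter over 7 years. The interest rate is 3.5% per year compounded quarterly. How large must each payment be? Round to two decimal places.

Level annuity due; solve PV = PMT × [(1 − (1+r)^−n)/r] × (1+r) for PMT.
Periodic rate r = 0.035/4 per quarter; n is counted in quarters.
With n = 28: PMT = 1,000,000 / ([(1 − (1+r)^−n)/r] × (1+r)) = CHF 40,072.37

CHF 40,072.37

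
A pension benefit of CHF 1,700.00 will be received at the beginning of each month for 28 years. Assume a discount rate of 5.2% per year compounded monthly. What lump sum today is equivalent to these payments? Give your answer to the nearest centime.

This is an annuity due: 336 payments of CHF 1,700.00 at the beginning of each month.
Periodic rate r = 0.052/12 per month; n is counted in months.
PV = PMT × [(1 − (1+r)^−n)/r] × (1+r) = 1,700 × [1 − (1+r)^−336] / r × (1+r) = CHF 301,848.63

CHF 301,848.63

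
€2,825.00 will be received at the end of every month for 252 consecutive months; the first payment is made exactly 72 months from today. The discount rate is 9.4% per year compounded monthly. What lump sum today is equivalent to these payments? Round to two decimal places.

Ordinary annuity of 252 payments, first payment at period 72.
Periodic rate r = 0.094/12 per month; n is counted in months.
The ordinary-annuity PV formula values the stream one period before the first payment (period 71); discount that back 71 periods:
PV₀ = 2,825 × [1 − (1+r)^−252] / r × (1+r)^−71 = €178,231.78

€178,231.78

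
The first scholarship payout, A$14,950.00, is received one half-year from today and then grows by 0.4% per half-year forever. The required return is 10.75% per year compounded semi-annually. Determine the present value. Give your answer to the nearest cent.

A$300,502.51

Periodic rate r = 0.1075/2 per half-year.
Growing perpetuity (Gordon): PV = PMT₁ / (r − g) = 14,950 / (r − 0.004) = A$300,502.51.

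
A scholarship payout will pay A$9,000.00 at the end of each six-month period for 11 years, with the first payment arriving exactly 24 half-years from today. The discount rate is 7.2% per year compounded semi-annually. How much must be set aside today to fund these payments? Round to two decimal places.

A$59,928.22

Ordinary annuity of 22 payments, first payment at period 24.
Periodic rate r = 0.072/2 per half-year; n is counted in half-years.
The ordinary-annuity PV formula values the stream one period before the first payment (period 23); discount that back 23 periods:
PV₀ = 9,000 × [1 − (1+r)^−22] / r × (1+r)^−23 = A$59,928.22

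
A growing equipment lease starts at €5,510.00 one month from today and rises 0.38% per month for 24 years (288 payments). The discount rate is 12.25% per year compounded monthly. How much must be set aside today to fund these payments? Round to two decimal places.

Periodic rate r = 0.1225/12 per month; n is counted in months.
Growing ordinary annuity: PV = PMT₁ × [1 − ((1+g)/(1+r))^n] / (r − g) = 5,510 × [1 − ((1+0.0038)/(1+r))^288] / (r − 0.0038) = €722,272.90.

€722,272.90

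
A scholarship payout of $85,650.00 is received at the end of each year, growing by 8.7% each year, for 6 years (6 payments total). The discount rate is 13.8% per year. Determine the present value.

$403,910.53

Periodic rate r = 0.138 per year.
Growing ordinary annuity: PV = PMT₁ × [1 − ((1+g)/(1+r))^n] / (r − g) = 85,650 × [1 − ((1+0.087)/(1+r))^6] / (r − 0.087) = $403,910.53.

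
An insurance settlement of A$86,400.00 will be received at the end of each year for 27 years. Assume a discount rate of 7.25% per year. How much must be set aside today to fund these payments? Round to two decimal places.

A$1,011,651.13

This is an ordinary annuity: 27 payments of A$86,400.00 at the end of each year.
Periodic rate r = 0.0725 per year.
PV = PMT × [(1 − (1+r)^−n)/r] = 86,400 × [1 − (1+r)^−27] / r = A$1,011,651.13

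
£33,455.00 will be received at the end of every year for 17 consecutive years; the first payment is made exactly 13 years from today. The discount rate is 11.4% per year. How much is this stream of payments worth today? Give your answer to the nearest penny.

£67,520.45

Ordinary annuity of 17 payments, first payment at period 13.
Periodic rate r = 0.114 per year.
The ordinary-annuity PV formula values the stream one period before the first payment (period 12); discount that back 12 periods:
PV₀ = 33,455 × [1 − (1+r)^−17] / r × (1+r)^−12 = £67,520.45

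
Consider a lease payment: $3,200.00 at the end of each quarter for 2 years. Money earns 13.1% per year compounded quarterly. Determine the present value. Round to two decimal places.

This is an ordinary annuity: 8 payments of $3,200.00 at the end of each quarter.
Periodic rate r = 0.131/4 per quarter; n is counted in quarters.
PV = PMT × [(1 − (1+r)^−n)/r] = 3,200 × [1 − (1+r)^−8] / r = $22,204.69

$22,204.69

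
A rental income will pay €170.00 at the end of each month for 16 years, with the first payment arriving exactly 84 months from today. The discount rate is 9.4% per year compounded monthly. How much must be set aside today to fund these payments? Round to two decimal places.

€8,817.69

Ordinary annuity of 192 payments, first payment at period 84.
Periodic rate r = 0.094/12 per month; n is counted in months.
The ordinary-annuity PV formula values the stream one period before the first payment (period 83); discount that back 83 periods:
PV₀ = 170 × [1 − (1+r)^−192] / r × (1+r)^−83 = €8,817.69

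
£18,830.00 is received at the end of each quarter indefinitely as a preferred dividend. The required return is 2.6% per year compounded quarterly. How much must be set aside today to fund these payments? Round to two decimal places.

£2,896,923.08

Periodic rate r = 0.026/4 per quarter.
Level perpetuity: PV = PMT / r = 18,830 / (0.026/4) = £2,896,923.08.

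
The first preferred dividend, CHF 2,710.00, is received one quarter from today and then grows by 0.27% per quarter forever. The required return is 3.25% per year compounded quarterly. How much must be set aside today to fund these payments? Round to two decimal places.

CHF 499,539.17

Periodic rate r = 0.0325/4 per quarter.
Growing perpetuity (Gordon): PV = PMT₁ / (r − g) = 2,710 / (r − 0.0027) = CHF 499,539.17.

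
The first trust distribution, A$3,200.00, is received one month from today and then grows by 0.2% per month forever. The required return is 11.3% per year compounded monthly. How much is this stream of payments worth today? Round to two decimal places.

Periodic rate r = 0.113/12 per month.
Growing perpetuity (Gordon): PV = PMT₁ / (r − g) = 3,200 / (r − 0.002) = A$431,460.67.

A$431,460.67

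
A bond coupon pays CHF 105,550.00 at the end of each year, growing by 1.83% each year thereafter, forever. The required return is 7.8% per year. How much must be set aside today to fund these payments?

CHF 1,768,006.70

Periodic rate r = 0.078 per year.
Growing perpetuity (Gordon): PV = PMT₁ / (r − g) = 105,550 / (r − 0.0183) = CHF 1,768,006.70.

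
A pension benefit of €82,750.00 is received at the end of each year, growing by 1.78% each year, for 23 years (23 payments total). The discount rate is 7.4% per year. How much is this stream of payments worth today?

Periodic rate r = 0.074 per year.
Growing ordinary annuity: PV = PMT₁ × [1 − ((1+g)/(1+r))^n] / (r − g) = 82,750 × [1 − ((1+0.0178)/(1+r))^23] / (r − 0.0178) = €1,044,690.15.

€1,044,690.15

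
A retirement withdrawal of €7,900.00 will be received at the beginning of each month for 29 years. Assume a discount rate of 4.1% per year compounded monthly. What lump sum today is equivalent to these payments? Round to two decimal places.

€1,612,133.38

This is an annuity due: 348 payments of €7,900.00 at the beginning of each month.
Periodic rate r = 0.041/12 per month; n is counted in months.
PV = PMT × [(1 − (1+r)^−n)/r] × (1+r) = 7,900 × [1 − (1+r)^−348] / r × (1+r) = €1,612,133.38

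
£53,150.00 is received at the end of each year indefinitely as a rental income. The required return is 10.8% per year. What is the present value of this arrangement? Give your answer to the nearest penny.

£492,129.63

Periodic rate r = 0.108 per year.
Level perpetuity: PV = PMT / r = 53,150 / (0.108) = £492,129.63.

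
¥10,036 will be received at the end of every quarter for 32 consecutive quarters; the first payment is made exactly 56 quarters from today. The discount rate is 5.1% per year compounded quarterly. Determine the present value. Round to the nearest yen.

Ordinary annuity of 32 payments, first payment at period 56.
Periodic rate r = 0.051/4 per quarter; n is counted in quarters.
The ordinary-annuity PV formula values the stream one period before the first payment (period 55); discount that back 55 periods:
PV₀ = 10,036 × [1 − (1+r)^−32] / r × (1+r)^−55 = ¥130,697

¥130,697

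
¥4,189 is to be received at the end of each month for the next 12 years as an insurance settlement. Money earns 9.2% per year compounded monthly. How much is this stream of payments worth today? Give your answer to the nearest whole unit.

¥364,475

This is an ordinary annuity: 144 payments of ¥4,189 at the end of each month.
Periodic rate r = 0.092/12 per month; n is counted in months.
PV = PMT × [(1 − (1+r)^−n)/r] = 4,189 × [1 − (1+r)^−144] / r = ¥364,475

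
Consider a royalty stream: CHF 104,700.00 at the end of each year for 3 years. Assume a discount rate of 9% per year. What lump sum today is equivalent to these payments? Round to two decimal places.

This is an ordinary annuity: 3 payments of CHF 104,700.00 at the end of each year.
Periodic rate r = 0.09 per year.
PV = PMT × [(1 − (1+r)^−n)/r] = 104,700 × [1 − (1+r)^−3] / r = CHF 265,026.55

CHF 265,026.55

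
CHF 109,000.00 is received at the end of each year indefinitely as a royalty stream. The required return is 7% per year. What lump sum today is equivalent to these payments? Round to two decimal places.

Periodic rate r = 0.07 per year.
Level perpetuity: PV = PMT / r = 109,000 / (0.07) = CHF 1,557,142.86.

CHF 1,557,142.86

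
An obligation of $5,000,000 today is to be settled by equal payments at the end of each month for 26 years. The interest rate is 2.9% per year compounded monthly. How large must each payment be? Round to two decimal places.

$22,837.91

Level ordinary annuity; solve PV = PMT × [(1 − (1+r)^−n)/r] for PMT.
Periodic rate r = 0.029/12 per month; n is counted in months.
With n = 312: PMT = 5,000,000 / ([(1 − (1+r)^−n)/r]) = $22,837.91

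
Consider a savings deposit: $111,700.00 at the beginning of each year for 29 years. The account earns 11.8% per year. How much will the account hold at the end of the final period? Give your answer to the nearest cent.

$25,821,442.75

This is an annuity due: 29 deposits of $111,700.00 at the beginning of each year.
Periodic rate r = 0.118 per year.
FV = PMT × [((1+r)^n − 1)/r] × (1+r) = 111,700 × [(1+r)^29 − 1] / r × (1+r) = $25,821,442.75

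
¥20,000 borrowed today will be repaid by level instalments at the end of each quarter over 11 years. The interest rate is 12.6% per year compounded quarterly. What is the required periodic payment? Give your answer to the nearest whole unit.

¥846

Level ordinary annuity; solve PV = PMT × [(1 − (1+r)^−n)/r] for PMT.
Periodic rate r = 0.126/4 per quarter; n is counted in quarters.
With n = 44: PMT = 20,000 / ([(1 − (1+r)^−n)/r]) = ¥846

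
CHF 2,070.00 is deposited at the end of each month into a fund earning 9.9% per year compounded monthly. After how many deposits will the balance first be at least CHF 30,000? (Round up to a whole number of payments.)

14 payments

Periodic rate r = 0.099/12 per month; n is counted in months.
Ordinary annuity FV: 30,000 = 2,070 × [((1+r)^n − 1)/r].
(1+r)^n = 1 + 30,000 × r / 2,070, so n = ln(1 + 30,000·r/2,070) / ln(1+r) = 13.75.
Round up to a whole number of payments: n = 14.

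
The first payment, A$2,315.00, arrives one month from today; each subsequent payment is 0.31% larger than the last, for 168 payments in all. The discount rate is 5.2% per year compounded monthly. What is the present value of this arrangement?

A$350,101.32

Periodic rate r = 0.052/12 per month; n is counted in months.
Growing ordinary annuity: PV = PMT₁ × [1 − ((1+g)/(1+r))^n] / (r − g) = 2,315 × [1 − ((1+0.0031)/(1+r))^168] / (r − 0.0031) = A$350,101.32.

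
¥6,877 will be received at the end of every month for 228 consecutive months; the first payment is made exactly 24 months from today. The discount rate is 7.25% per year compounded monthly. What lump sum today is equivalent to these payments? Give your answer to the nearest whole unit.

Ordinary annuity of 228 payments, first payment at period 24.
Periodic rate r = 0.0725/12 per month; n is counted in months.
The ordinary-annuity PV formula values the stream one period before the first payment (period 23); discount that back 23 periods:
PV₀ = 6,877 × [1 − (1+r)^−228] / r × (1+r)^−23 = ¥740,026

¥740,026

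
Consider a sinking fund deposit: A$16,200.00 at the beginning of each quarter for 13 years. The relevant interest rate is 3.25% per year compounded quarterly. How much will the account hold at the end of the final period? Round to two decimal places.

A$1,051,593.23

This is an annuity due: 52 deposits of A$16,200.00 at the beginning of each quarter.
Periodic rate r = 0.0325/4 per quarter; n is counted in quarters.
FV = PMT × [((1+r)^n − 1)/r] × (1+r) = 16,200 × [(1+r)^52 − 1] / r × (1+r) = A$1,051,593.23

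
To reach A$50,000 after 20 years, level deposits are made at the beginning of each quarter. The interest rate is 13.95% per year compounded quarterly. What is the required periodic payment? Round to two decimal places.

A$116.01

Level annuity due; solve FV = PMT × [((1+r)^n − 1)/r] × (1+r) for PMT.
Periodic rate r = 0.1395/4 per quarter; n is counted in quarters.
With n = 80: PMT = 50,000 / ([((1+r)^n − 1)/r] × (1+r)) = A$116.01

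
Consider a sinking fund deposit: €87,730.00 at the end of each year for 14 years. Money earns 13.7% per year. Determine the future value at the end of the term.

€3,223,963.80

This is an ordinary annuity: 14 deposits of €87,730.00 at the end of each year.
Periodic rate r = 0.137 per year.
FV = PMT × [((1+r)^n − 1)/r] = 87,730 × [(1+r)^14 − 1] / r = €3,223,963.80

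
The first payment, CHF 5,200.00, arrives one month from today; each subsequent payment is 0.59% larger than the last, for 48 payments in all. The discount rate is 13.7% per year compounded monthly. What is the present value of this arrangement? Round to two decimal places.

CHF 217,641.09

Periodic rate r = 0.137/12 per month; n is counted in months.
Growing ordinary annuity: PV = PMT₁ × [1 − ((1+g)/(1+r))^n] / (r − g) = 5,200 × [1 − ((1+0.0059)/(1+r))^48] / (r − 0.0059) = CHF 217,641.09.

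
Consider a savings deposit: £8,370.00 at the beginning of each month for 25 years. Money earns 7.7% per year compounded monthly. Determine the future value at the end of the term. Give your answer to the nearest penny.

£7,631,380.91

This is an annuity due: 300 deposits of £8,370.00 at the beginning of each month.
Periodic rate r = 0.077/12 per month; n is counted in months.
FV = PMT × [((1+r)^n − 1)/r] × (1+r) = 8,370 × [(1+r)^300 − 1] / r × (1+r) = £7,631,380.91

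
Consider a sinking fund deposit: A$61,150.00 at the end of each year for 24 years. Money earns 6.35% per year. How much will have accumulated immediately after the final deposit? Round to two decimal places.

A$3,257,106.47

This is an ordinary annuity: 24 deposits of A$61,150.00 at the end of each year.
Periodic rate r = 0.0635 per year.
FV = PMT × [((1+r)^n − 1)/r] = 61,150 × [(1+r)^24 − 1] / r = A$3,257,106.47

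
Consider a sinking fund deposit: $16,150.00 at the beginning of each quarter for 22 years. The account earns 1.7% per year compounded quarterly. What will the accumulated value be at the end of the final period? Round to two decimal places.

This is an annuity due: 88 deposits of $16,150.00 at the beginning of each quarter.
Periodic rate r = 0.017/4 per quarter; n is counted in quarters.
FV = PMT × [((1+r)^n − 1)/r] × (1+r) = 16,150 × [(1+r)^88 − 1] / r × (1+r) = $1,726,371.58

$1,726,371.58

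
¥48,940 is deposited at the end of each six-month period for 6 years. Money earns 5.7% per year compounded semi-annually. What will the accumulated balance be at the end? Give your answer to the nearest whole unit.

¥688,669

This is an ordinary annuity: 12 deposits of ¥48,940 at the end of each six-month period.
Periodic rate r = 0.057/2 per half-year; n is counted in half-years.
FV = PMT × [((1+r)^n − 1)/r] = 48,940 × [(1+r)^12 − 1] / r = ¥688,669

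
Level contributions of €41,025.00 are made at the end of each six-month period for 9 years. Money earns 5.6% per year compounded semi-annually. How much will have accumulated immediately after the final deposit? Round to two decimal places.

This is an ordinary annuity: 18 deposits of €41,025.00 at the end of each six-month period.
Periodic rate r = 0.056/2 per half-year; n is counted in half-years.
FV = PMT × [((1+r)^n − 1)/r] = 41,025 × [(1+r)^18 − 1] / r = €943,432.19

€943,432.19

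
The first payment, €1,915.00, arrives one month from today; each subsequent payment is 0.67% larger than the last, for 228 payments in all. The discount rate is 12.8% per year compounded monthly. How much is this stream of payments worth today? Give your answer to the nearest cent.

Periodic rate r = 0.128/12 per month; n is counted in months.
Growing ordinary annuity: PV = PMT₁ × [1 − ((1+g)/(1+r))^n] / (r − g) = 1,915 × [1 − ((1+0.0067)/(1+r))^228] / (r − 0.0067) = €285,826.78.

€285,826.78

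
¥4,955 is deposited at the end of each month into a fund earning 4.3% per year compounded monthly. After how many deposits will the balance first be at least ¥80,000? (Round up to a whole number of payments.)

16 payments

Periodic rate r = 0.043/12 per month; n is counted in months.
Ordinary annuity FV: 80,000 = 4,955 × [((1+r)^n − 1)/r].
(1+r)^n = 1 + 80,000 × r / 4,955, so n = ln(1 + 80,000·r/4,955) / ln(1+r) = 15.72.
Round up to a whole number of payments: n = 16.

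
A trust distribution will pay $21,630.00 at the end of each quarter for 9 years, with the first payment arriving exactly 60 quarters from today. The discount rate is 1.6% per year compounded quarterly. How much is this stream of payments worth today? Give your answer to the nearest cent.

Ordinary annuity of 36 payments, first payment at period 60.
Periodic rate r = 0.016/4 per quarter; n is counted in quarters.
The ordinary-annuity PV formula values the stream one period before the first payment (period 59); discount that back 59 periods:
PV₀ = 21,630 × [1 − (1+r)^−36] / r × (1+r)^−59 = $571,965.27

$571,965.27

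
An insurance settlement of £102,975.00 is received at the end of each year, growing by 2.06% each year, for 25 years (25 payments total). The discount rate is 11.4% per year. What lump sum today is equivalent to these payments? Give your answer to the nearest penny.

£979,022.52

Periodic rate r = 0.114 per year.
Growing ordinary annuity: PV = PMT₁ × [1 − ((1+g)/(1+r))^n] / (r − g) = 102,975 × [1 − ((1+0.0206)/(1+r))^25] / (r − 0.0206) = £979,022.52.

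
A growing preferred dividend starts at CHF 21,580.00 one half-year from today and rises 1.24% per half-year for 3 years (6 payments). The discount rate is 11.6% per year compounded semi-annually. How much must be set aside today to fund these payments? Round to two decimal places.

Periodic rate r = 0.116/2 per half-year; n is counted in half-years.
Growing ordinary annuity: PV = PMT₁ × [1 − ((1+g)/(1+r))^n] / (r − g) = 21,580 × [1 − ((1+0.0124)/(1+r))^6] / (r − 0.0124) = CHF 109,928.87.

CHF 109,928.87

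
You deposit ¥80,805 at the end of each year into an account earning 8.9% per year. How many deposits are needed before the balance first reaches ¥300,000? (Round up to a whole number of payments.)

Periodic rate r = 0.089 per year.
Ordinary annuity FV: 300,000 = 80,805 × [((1+r)^n − 1)/r].
(1+r)^n = 1 + 300,000 × r / 80,805, so n = ln(1 + 300,000·r/80,805) / ln(1+r) = 3.35.
Round up to a whole number of payments: n = 4.

4 payments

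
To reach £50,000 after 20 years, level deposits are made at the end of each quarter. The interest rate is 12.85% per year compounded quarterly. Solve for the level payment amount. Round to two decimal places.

Level ordinary annuity; solve FV = PMT × [((1+r)^n − 1)/r] for PMT.
Periodic rate r = 0.1285/4 per quarter; n is counted in quarters.
With n = 80: PMT = 50,000 / ([((1+r)^n − 1)/r]) = £139.09

£139.09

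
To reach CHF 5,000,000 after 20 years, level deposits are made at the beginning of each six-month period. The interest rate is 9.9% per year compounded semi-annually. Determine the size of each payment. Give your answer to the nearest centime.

Level annuity due; solve FV = PMT × [((1+r)^n − 1)/r] × (1+r) for PMT.
Periodic rate r = 0.099/2 per half-year; n is counted in half-years.
With n = 40: PMT = 5,000,000 / ([((1+r)^n − 1)/r] × (1+r)) = CHF 39,922.35

CHF 39,922.35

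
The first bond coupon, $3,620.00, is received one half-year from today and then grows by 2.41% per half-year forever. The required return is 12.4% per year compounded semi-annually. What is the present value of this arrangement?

Periodic rate r = 0.124/2 per half-year.
Growing perpetuity (Gordon): PV = PMT₁ / (r − g) = 3,620 / (r − 0.0241) = $95,514.51.

$95,514.51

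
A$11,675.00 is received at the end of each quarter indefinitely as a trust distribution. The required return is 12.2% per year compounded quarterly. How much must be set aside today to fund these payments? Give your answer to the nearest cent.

Periodic rate r = 0.122/4 per quarter.
Level perpetuity: PV = PMT / r = 11,675 / (0.122/4) = A$382,786.89.

A$382,786.89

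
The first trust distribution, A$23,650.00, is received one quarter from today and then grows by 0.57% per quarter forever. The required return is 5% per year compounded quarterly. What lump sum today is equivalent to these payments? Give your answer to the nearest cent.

A$3,477,941.18

Periodic rate r = 0.05/4 per quarter.
Growing perpetuity (Gordon): PV = PMT₁ / (r − g) = 23,650 / (r − 0.0057) = A$3,477,941.18.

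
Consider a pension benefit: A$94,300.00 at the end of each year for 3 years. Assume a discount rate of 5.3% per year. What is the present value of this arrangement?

This is an ordinary annuity: 3 payments of A$94,300.00 at the end of each year.
Periodic rate r = 0.053 per year.
PV = PMT × [(1 − (1+r)^−n)/r] = 94,300 × [1 − (1+r)^−3] / r = A$255,365.49

A$255,365.49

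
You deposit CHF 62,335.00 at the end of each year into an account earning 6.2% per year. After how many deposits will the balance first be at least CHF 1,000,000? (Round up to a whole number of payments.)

Periodic rate r = 0.062 per year.
Ordinary annuity FV: 1,000,000 = 62,335 × [((1+r)^n − 1)/r].
(1+r)^n = 1 + 1,000,000 × r / 62,335, so n = ln(1 + 1,000,000·r/62,335) / ln(1+r) = 11.48.
Round up to a whole number of payments: n = 12.

12 payments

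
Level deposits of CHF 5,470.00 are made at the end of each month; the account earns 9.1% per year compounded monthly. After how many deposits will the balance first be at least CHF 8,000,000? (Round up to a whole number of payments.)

330 payments

Periodic rate r = 0.091/12 per month; n is counted in months.
Ordinary annuity FV: 8,000,000 = 5,470 × [((1+r)^n − 1)/r].
(1+r)^n = 1 + 8,000,000 × r / 5,470, so n = ln(1 + 8,000,000·r/5,470) / ln(1+r) = 329.92.
Round up to a whole number of payments: n = 330.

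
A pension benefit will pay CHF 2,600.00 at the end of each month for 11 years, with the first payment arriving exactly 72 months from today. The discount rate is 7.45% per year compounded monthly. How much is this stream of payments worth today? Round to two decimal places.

CHF 150,650.35

Ordinary annuity of 132 payments, first payment at period 72.
Periodic rate r = 0.0745/12 per month; n is counted in months.
The ordinary-annuity PV formula values the stream one period before the first payment (period 71); discount that back 71 periods:
PV₀ = 2,600 × [1 − (1+r)^−132] / r × (1+r)^−71 = CHF 150,650.35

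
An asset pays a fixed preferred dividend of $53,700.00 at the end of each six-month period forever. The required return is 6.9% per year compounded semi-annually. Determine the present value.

Periodic rate r = 0.069/2 per half-year.
Level perpetuity: PV = PMT / r = 53,700 / (0.069/2) = $1,556,521.74.

$1,556,521.74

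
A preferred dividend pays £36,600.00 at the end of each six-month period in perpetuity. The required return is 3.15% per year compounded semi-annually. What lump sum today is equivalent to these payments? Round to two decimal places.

Periodic rate r = 0.0315/2 per half-year.
Level perpetuity: PV = PMT / r = 36,600 / (0.0315/2) = £2,323,809.52.

£2,323,809.52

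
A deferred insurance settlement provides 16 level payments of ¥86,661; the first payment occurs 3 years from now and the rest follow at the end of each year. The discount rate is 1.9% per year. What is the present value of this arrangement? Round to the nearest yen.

¥1,142,216

Ordinary annuity of 16 payments, first payment at period 3.
Periodic rate r = 0.019 per year.
The ordinary-annuity PV formula values the stream one period before the first payment (period 2); discount that back 2 periods:
PV₀ = 86,661 × [1 − (1+r)^−16] / r × (1+r)^−2 = ¥1,142,216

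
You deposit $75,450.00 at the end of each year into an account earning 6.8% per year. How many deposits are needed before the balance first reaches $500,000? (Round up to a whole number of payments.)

Periodic rate r = 0.068 per year.
Ordinary annuity FV: 500,000 = 75,450 × [((1+r)^n − 1)/r].
(1+r)^n = 1 + 500,000 × r / 75,450, so n = ln(1 + 500,000·r/75,450) / ln(1+r) = 5.65.
Round up to a whole number of payments: n = 6.

6 payments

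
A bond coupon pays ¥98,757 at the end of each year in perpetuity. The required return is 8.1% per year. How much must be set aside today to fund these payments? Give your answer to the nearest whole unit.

Periodic rate r = 0.081 per year.
Level perpetuity: PV = PMT / r = 98,757 / (0.081) = ¥1,219,222.

¥1,219,222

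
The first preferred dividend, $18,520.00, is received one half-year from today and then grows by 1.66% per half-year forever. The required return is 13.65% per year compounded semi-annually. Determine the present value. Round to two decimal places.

Periodic rate r = 0.1365/2 per half-year.
Growing perpetuity (Gordon): PV = PMT₁ / (r − g) = 18,520 / (r − 0.0166) = $358,567.28.

$358,567.28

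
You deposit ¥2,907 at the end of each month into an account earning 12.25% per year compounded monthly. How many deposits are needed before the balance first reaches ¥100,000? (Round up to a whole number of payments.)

Periodic rate r = 0.1225/12 per month; n is counted in months.
Ordinary annuity FV: 100,000 = 2,907 × [((1+r)^n − 1)/r].
(1+r)^n = 1 + 100,000 × r / 2,907, so n = ln(1 + 100,000·r/2,907) / ln(1+r) = 29.63.
Round up to a whole number of payments: n = 30.

30 payments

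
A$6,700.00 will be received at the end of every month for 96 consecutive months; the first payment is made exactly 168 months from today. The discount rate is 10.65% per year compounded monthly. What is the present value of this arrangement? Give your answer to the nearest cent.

Ordinary annuity of 96 payments, first payment at period 168.
Periodic rate r = 0.1065/12 per month; n is counted in months.
The ordinary-annuity PV formula values the stream one period before the first payment (period 167); discount that back 167 periods:
PV₀ = 6,700 × [1 − (1+r)^−96] / r × (1+r)^−167 = A$98,704.36

A$98,704.36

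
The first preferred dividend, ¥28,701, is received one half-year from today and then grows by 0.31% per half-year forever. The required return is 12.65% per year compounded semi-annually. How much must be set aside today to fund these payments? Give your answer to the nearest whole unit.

¥477,157

Periodic rate r = 0.1265/2 per half-year.
Growing perpetuity (Gordon): PV = PMT₁ / (r − g) = 28,701 / (r − 0.0031) = ¥477,157.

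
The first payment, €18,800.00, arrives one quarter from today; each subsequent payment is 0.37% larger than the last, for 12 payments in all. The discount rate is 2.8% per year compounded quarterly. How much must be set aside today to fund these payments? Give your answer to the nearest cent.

Periodic rate r = 0.028/4 per quarter; n is counted in quarters.
Growing ordinary annuity: PV = PMT₁ × [1 − ((1+g)/(1+r))^n] / (r − g) = 18,800 × [1 − ((1+0.0037)/(1+r))^12] / (r − 0.0037) = €220,037.65.

€220,037.65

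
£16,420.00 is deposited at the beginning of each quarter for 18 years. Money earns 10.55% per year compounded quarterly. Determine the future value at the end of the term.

This is an annuity due: 72 deposits of £16,420.00 at the beginning of each quarter.
Periodic rate r = 0.1055/4 per quarter; n is counted in quarters.
FV = PMT × [((1+r)^n − 1)/r] × (1+r) = 16,420 × [(1+r)^72 − 1] / r × (1+r) = £3,525,142.71

£3,525,142.71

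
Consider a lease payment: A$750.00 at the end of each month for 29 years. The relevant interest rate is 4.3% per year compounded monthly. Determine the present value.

A$149,021.83

This is an ordinary annuity: 348 payments of A$750.00 at the end of each month.
Periodic rate r = 0.043/12 per month; n is counted in months.
PV = PMT × [(1 − (1+r)^−n)/r] = 750 × [1 − (1+r)^−348] / r = A$149,021.83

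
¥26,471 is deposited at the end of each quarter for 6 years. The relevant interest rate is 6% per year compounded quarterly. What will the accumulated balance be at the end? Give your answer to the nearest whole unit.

This is an ordinary annuity: 24 deposits of ¥26,471 at the end of each quarter.
Periodic rate r = 0.06/4 per quarter; n is counted in quarters.
FV = PMT × [((1+r)^n − 1)/r] = 26,471 × [(1+r)^24 − 1] / r = ¥757,958

¥757,958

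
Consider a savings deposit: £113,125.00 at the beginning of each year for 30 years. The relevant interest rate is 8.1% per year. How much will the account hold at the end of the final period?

This is an annuity due: 30 deposits of £113,125.00 at the beginning of each year.
Periodic rate r = 0.081 per year.
FV = PMT × [((1+r)^n − 1)/r] × (1+r) = 113,125 × [(1+r)^30 − 1] / r × (1+r) = £14,109,876.46

£14,109,876.46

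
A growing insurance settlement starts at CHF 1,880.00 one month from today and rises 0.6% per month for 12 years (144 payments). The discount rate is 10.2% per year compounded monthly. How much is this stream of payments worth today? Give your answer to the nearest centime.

Periodic rate r = 0.102/12 per month; n is counted in months.
Growing ordinary annuity: PV = PMT₁ × [1 − ((1+g)/(1+r))^n] / (r − g) = 1,880 × [1 − ((1+0.006)/(1+r))^144] / (r − 0.006) = CHF 225,986.25.

CHF 225,986.25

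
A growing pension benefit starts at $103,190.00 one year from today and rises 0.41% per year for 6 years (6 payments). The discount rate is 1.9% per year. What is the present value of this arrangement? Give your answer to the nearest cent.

Periodic rate r = 0.019 per year.
Growing ordinary annuity: PV = PMT₁ × [1 − ((1+g)/(1+r))^n] / (r − g) = 103,190 × [1 − ((1+0.0041)/(1+r))^6] / (r − 0.0041) = $585,813.06.

$585,813.06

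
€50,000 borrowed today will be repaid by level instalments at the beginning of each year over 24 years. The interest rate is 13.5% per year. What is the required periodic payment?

Level annuity due; solve PV = PMT × [(1 − (1+r)^−n)/r] × (1+r) for PMT.
Periodic rate r = 0.135 per year.
With n = 24: PMT = 50,000 / ([(1 − (1+r)^−n)/r] × (1+r)) = €6,246.17

€6,246.17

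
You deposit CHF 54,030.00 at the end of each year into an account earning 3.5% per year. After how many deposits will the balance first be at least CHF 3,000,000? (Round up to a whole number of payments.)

Periodic rate r = 0.035 per year.
Ordinary annuity FV: 3,000,000 = 54,030 × [((1+r)^n − 1)/r].
(1+r)^n = 1 + 3,000,000 × r / 54,030, so n = ln(1 + 3,000,000·r/54,030) / ln(1+r) = 31.38.
Round up to a whole number of payments: n = 32.

32 payments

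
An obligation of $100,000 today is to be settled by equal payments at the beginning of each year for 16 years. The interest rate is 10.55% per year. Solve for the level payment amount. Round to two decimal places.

Level annuity due; solve PV = PMT × [(1 − (1+r)^−n)/r] × (1+r) for PMT.
Periodic rate r = 0.1055 per year.
With n = 16: PMT = 100,000 / ([(1 − (1+r)^−n)/r] × (1+r)) = $11,942.98

$11,942.98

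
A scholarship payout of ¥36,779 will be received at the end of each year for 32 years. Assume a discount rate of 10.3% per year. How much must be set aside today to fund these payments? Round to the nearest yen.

This is an ordinary annuity: 32 payments of ¥36,779 at the end of each year.
Periodic rate r = 0.103 per year.
PV = PMT × [(1 − (1+r)^−n)/r] = 36,779 × [1 − (1+r)^−32] / r = ¥341,577

¥341,577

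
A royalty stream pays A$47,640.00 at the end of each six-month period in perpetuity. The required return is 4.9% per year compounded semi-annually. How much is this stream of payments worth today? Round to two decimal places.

Periodic rate r = 0.049/2 per half-year.
Level perpetuity: PV = PMT / r = 47,640 / (0.049/2) = A$1,944,489.80.

A$1,944,489.80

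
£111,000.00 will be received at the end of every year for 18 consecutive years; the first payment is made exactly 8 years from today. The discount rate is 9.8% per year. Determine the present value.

£479,276.37

Ordinary annuity of 18 payments, first payment at period 8.
Periodic rate r = 0.098 per year.
The ordinary-annuity PV formula values the stream one period before the first payment (period 7); discount that back 7 periods:
PV₀ = 111,000 × [1 − (1+r)^−18] / r × (1+r)^−7 = £479,276.37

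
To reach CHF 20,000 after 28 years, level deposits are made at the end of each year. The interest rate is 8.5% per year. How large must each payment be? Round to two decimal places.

CHF 192.78

Level ordinary annuity; solve FV = PMT × [((1+r)^n − 1)/r] for PMT.
Periodic rate r = 0.085 per year.
With n = 28: PMT = 20,000 / ([((1+r)^n − 1)/r]) = CHF 192.78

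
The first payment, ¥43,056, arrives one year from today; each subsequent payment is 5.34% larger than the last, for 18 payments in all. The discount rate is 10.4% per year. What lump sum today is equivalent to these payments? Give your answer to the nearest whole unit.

Periodic rate r = 0.104 per year.
Growing ordinary annuity: PV = PMT₁ × [1 − ((1+g)/(1+r))^n] / (r − g) = 43,056 × [1 − ((1+0.0534)/(1+r))^18] / (r − 0.0534) = ¥485,214.

¥485,214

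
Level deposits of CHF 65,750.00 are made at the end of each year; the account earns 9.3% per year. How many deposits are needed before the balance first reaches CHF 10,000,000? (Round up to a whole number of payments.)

31 payments

Periodic rate r = 0.093 per year.
Ordinary annuity FV: 10,000,000 = 65,750 × [((1+r)^n − 1)/r].
(1+r)^n = 1 + 10,000,000 × r / 65,750, so n = ln(1 + 10,000,000·r/65,750) / ln(1+r) = 30.56.
Round up to a whole number of payments: n = 31.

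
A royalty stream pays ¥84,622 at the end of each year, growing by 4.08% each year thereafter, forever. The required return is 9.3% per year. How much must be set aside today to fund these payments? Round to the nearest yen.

Periodic rate r = 0.093 per year.
Growing perpetuity (Gordon): PV = PMT₁ / (r − g) = 84,622 / (r − 0.0408) = ¥1,621,111.

¥1,621,111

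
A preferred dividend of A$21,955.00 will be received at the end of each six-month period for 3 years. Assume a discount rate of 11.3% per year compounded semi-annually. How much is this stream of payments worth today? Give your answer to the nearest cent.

A$109,157.32

This is an ordinary annuity: 6 payments of A$21,955.00 at the end of each six-month period.
Periodic rate r = 0.113/2 per half-year; n is counted in half-years.
PV = PMT × [(1 − (1+r)^−n)/r] = 21,955 × [1 − (1+r)^−6] / r = A$109,157.32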